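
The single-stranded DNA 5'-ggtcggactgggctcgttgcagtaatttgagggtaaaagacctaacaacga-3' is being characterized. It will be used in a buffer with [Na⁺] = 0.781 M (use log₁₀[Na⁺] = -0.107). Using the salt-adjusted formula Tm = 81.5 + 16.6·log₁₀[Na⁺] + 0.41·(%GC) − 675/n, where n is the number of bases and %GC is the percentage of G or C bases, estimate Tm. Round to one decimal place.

86.6°C

Length n = 51. Counting bases: T=11, C=9, G=16, A=15
G+C = 25, so %GC = 25/51 × 100 = 49.02%
Salt term: 16.6 × (-0.107) = -1.776
GC term: 0.41 × 49.02 = 20.098; length term: −675/51 = −13.235
Tm = 81.5 + (-1.776) + 20.098 − 13.235 = 86.587 → 86.6°C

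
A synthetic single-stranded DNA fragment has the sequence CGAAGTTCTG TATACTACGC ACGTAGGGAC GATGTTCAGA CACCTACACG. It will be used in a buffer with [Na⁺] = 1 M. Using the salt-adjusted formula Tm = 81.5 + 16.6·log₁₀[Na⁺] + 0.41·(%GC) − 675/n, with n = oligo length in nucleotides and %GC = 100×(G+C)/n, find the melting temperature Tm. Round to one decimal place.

Length n = 50. A=14, T=11, G=12, C=13
G+C = 25, so %GC = 25/50 × 100 = 50%
Salt term: 16.6 × (0) = 0
GC term: 0.41 × 50 = 20.5; length term: −675/50 = −13.5
Tm = 81.5 + (0) + 20.5 − 13.5 = 88.5 → 88.5°C

88.5°C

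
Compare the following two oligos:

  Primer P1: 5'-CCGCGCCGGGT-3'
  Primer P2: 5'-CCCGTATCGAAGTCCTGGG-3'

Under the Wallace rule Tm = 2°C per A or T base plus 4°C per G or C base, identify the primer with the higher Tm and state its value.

Primer P2, 62°C

Primer P1: A+T=1, G+C=10 → Tm = 2(1)+4(10) = 42°C
Primer P2: A+T=7, G+C=12 → Tm = 2(7)+4(12) = 62°C
42°C vs 62°C → primer P2 is higher.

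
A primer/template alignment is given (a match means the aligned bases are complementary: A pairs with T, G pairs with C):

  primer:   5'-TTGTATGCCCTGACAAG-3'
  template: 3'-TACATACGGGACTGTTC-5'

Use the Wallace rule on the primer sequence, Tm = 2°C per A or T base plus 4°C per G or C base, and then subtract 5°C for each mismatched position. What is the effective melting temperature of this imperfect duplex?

45°C

Primer base counts: A=4, T=5, G=4, C=4 → A+T=9, G+C=8
Perfect-match Tm = 2(9) + 4(8) = 18 + 32 = 50°C
Mismatches (positions where the bases are not complementary): 1 (at position 1)
Effective Tm = 50 − 1×5 = 50 − 5 = 45°C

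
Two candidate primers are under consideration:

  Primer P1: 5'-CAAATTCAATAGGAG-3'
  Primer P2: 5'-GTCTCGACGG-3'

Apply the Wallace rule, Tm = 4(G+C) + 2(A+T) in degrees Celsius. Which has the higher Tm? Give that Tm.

Primer P1, 40°C

Primer P1: A+T=10, G+C=5 → Tm = 2(10)+4(5) = 40°C
Primer P2: A+T=3, G+C=7 → Tm = 2(3)+4(7) = 34°C
40°C vs 34°C → primer P1 is higher.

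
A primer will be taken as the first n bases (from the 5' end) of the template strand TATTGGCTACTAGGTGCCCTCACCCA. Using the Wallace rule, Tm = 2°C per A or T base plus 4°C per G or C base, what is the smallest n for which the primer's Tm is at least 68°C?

n = 23

First 22 bases: TATTGGCTACTAGGTGCCCTCA → Tm = 66°C (< 68°C)
First 23 bases: TATTGGCTACTAGGTGCCCTCAC → Tm = 70°C (≥ 68°C)
Each additional base adds 2°C (A/T) or 4°C (G/C), so Tm is non-decreasing in n; n = 23 is the first length to reach 68°C.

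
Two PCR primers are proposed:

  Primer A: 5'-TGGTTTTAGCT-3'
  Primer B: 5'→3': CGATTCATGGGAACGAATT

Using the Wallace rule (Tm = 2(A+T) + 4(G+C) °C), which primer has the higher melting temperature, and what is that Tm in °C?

Primer A: A+T=7, G+C=4 → Tm = 2(7)+4(4) = 30°C
Primer B: A+T=11, G+C=8 → Tm = 2(11)+4(8) = 54°C
30°C vs 54°C → primer B is higher.

Primer B, 54°C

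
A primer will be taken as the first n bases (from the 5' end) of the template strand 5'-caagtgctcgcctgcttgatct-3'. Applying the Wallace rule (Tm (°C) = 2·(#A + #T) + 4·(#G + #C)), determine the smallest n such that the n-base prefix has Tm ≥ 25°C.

n = 9

First 8 bases: CAAGTGCT → Tm = 24°C (< 25°C)
First 9 bases: CAAGTGCTC → Tm = 28°C (≥ 25°C)
Each additional base adds 2°C (A/T) or 4°C (G/C), so Tm is non-decreasing in n; n = 9 is the first length to reach 25°C.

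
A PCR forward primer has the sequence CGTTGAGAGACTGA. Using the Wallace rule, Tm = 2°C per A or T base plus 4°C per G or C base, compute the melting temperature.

Base counts: T=3, C=2, G=5, A=4
AT pairs contribute 7, GC pairs contribute 7.
Tm = 2(7) + 4(7) = 14 + 28 = 42°C

42°C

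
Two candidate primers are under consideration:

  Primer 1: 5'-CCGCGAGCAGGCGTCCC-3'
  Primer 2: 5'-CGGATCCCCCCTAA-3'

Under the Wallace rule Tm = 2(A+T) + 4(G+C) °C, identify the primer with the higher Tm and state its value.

Primer 1: A+T=3, G+C=14 → Tm = 2(3)+4(14) = 62°C
Primer 2: A+T=5, G+C=9 → Tm = 2(5)+4(9) = 46°C
62°C vs 46°C → primer 1 is higher.

Primer 1, 62°C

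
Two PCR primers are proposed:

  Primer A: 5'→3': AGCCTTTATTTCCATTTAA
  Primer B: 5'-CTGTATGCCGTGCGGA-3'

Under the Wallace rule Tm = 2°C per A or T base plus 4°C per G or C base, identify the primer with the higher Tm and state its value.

Primer A: A+T=14, G+C=5 → Tm = 2(14)+4(5) = 48°C
Primer B: A+T=6, G+C=10 → Tm = 2(6)+4(10) = 52°C
48°C vs 52°C → primer B is higher.

Primer B, 52°C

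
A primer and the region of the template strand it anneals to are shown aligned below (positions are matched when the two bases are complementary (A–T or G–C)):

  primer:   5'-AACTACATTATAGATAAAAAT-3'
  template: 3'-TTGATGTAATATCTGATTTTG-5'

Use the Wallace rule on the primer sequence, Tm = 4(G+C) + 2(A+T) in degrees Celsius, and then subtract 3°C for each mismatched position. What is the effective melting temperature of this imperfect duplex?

Primer base counts: A=12, T=6, G=1, C=2 → A+T=18, G+C=3
Perfect-match Tm = 2(18) + 4(3) = 36 + 12 = 48°C
Mismatches (positions where the bases are not complementary): 3 (at positions 15, 16, 21)
Effective Tm = 48 − 3×3 = 48 − 9 = 39°C

39°C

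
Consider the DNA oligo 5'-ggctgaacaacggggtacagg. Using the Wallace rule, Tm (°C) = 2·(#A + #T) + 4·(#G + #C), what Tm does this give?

Scanning the sequence gives G=9, C=4, T=2, A=6.
So N_AT = 8 and N_GC = 13.
Tm = 4·13 + 2·8 = 52 + 16 = 68°C

68°C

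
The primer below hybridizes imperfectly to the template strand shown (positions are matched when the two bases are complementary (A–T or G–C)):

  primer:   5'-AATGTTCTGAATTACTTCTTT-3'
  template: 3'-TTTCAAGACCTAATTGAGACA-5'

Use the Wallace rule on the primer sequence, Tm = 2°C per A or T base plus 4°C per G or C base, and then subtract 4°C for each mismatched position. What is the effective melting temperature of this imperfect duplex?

32°C

Primer base counts: A=5, T=11, G=2, C=3 → A+T=16, G+C=5
Perfect-match Tm = 2(16) + 4(5) = 32 + 20 = 52°C
Mismatches (positions where the bases are not complementary): 5 (at positions 3, 10, 15, 16, 20)
Effective Tm = 52 − 5×4 = 52 − 20 = 32°C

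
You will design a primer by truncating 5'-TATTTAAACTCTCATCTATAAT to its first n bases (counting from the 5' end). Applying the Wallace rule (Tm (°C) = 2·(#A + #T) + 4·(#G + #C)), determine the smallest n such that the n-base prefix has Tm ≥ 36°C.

First 14 bases: TATTTAAACTCTCA → Tm = 34°C (< 36°C)
First 15 bases: TATTTAAACTCTCAT → Tm = 36°C (≥ 36°C)
Since every base adds ≥2°C, Tm only increases with n, so the threshold is first crossed at n = 15.

n = 15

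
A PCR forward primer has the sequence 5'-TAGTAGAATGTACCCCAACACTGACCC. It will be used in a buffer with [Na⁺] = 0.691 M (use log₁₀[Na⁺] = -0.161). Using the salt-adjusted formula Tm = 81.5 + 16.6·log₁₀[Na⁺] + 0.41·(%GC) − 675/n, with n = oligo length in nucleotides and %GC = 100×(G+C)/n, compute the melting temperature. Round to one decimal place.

73.6°C

Length n = 27. Base counts: G=4, T=5, C=9, A=9
G+C = 13, so %GC = 13/27 × 100 = 48.148%
Salt term: 16.6 × (-0.161) = -2.673
GC term: 0.41 × 48.148 = 19.741; length term: −675/27 = −25
Tm = 81.5 + (-2.673) + 19.741 − 25 = 73.568 → 73.6°C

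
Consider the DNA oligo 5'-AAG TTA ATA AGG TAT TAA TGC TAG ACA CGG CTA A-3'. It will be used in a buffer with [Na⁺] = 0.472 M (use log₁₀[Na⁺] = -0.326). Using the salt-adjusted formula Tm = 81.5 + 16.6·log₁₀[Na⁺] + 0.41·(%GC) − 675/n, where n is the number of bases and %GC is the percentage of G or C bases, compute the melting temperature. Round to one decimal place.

Length n = 34. T=9, C=4, A=14, G=7
G+C = 11, so %GC = 11/34 × 100 = 32.353%
Salt term: 16.6 × (-0.326) = -5.412
GC term: 0.41 × 32.353 = 13.265; length term: −675/34 = −19.853
Tm = 81.5 + (-5.412) + 13.265 − 19.853 = 69.5 → 69.5°C

69.5°C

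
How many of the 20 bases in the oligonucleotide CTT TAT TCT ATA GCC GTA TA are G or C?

Scanning the sequence gives A=5, G=2, T=9, C=4.
G+C = 2 + 4 = 6

6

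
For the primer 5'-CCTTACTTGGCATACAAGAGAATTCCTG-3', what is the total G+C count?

12

Scanning the sequence gives T=8, A=8, G=5, C=7.
G+C = 5 + 7 = 12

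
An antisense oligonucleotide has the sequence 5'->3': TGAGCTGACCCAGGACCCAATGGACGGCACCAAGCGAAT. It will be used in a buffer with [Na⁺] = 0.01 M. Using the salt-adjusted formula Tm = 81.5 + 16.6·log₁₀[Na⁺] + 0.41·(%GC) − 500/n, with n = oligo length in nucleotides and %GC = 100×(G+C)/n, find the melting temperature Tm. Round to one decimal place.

Length n = 39. Counting bases: G=11, A=12, C=12, T=4
G+C = 23, so %GC = 23/39 × 100 = 58.974%
Salt term: 16.6 × (-2) = -33.2
GC term: 0.41 × 58.974 = 24.179; length term: −500/39 = −12.821
Tm = 81.5 + (-33.2) + 24.179 − 12.821 = 59.658 → 59.7°C

59.7°C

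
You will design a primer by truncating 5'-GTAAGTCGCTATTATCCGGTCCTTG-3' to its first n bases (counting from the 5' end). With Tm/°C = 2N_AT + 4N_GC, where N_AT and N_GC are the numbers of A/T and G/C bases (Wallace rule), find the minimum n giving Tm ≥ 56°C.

First 18 bases: GTAAGTCGCTATTATCCG → Tm = 52°C (< 56°C)
First 19 bases: GTAAGTCGCTATTATCCGG → Tm = 56°C (≥ 56°C)
Each additional base adds 2°C (A/T) or 4°C (G/C), so Tm is non-decreasing in n; n = 19 is the first length to reach 56°C.

n = 19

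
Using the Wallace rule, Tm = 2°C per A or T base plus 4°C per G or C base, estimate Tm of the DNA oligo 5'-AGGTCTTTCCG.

Base counts: C=3, T=4, G=3, A=1
So N_AT = 5 and N_GC = 6.
Tm = 2×5 + 4×6 = 34°C

34°C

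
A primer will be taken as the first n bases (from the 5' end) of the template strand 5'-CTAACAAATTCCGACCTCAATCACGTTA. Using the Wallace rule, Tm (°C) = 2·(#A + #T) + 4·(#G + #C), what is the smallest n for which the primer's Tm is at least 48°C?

First 16 bases: CTAACAAATTCCGACC → Tm = 46°C (< 48°C)
First 17 bases: CTAACAAATTCCGACCT → Tm = 48°C (≥ 48°C)
Each additional base adds 2°C (A/T) or 4°C (G/C), so Tm is non-decreasing in n; n = 17 is the first length to reach 48°C.

n = 17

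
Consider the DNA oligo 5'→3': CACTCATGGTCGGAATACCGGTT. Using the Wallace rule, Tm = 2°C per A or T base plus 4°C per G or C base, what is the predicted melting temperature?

Base counts: T=6, C=6, G=6, A=5
A+T = 11, G+C = 12
Tm = 4·12 + 2·11 = 48 + 22 = 70°C

70°C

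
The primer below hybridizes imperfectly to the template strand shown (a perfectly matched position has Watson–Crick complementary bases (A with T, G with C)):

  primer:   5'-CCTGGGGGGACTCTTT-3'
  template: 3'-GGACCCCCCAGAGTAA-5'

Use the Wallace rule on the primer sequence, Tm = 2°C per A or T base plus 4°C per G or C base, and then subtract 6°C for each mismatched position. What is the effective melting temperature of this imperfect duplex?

Primer base counts: A=1, T=5, G=6, C=4 → A+T=6, G+C=10
Perfect-match Tm = 2(6) + 4(10) = 12 + 40 = 52°C
Mismatches (positions where the bases are not complementary): 2 (at positions 10, 14)
Effective Tm = 52 − 2×6 = 52 − 12 = 40°C

40°C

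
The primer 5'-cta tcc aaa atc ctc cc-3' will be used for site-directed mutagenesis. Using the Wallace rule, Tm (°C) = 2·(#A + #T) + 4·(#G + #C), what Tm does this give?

50°C

Base counts: G=0, C=8, A=5, T=4
So N_AT = 9 and N_GC = 8.
Tm = 2(9) + 4(8) = 18 + 32 = 50°C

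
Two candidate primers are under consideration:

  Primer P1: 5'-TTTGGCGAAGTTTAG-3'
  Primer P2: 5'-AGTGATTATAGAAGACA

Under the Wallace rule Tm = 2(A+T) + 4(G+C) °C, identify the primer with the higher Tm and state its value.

Primer P2, 44°C

Primer P1: A+T=9, G+C=6 → Tm = 2(9)+4(6) = 42°C
Primer P2: A+T=12, G+C=5 → Tm = 2(12)+4(5) = 44°C
42°C vs 44°C → primer P2 is higher.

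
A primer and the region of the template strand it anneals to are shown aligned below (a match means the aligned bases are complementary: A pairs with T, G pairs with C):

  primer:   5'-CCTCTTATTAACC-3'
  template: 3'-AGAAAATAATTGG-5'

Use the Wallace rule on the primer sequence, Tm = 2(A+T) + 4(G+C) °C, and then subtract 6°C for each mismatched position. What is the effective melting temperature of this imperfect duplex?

24°C

Primer base counts: A=3, T=5, G=0, C=5 → A+T=8, G+C=5
Perfect-match Tm = 2(8) + 4(5) = 16 + 20 = 36°C
Mismatches (positions where the bases are not complementary): 2 (at positions 1, 4)
Effective Tm = 36 − 2×6 = 36 − 12 = 24°C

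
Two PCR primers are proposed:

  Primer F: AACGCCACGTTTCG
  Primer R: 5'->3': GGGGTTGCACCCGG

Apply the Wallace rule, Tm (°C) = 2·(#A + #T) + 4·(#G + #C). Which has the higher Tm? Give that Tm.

Primer R, 50°C

Primer F: A+T=6, G+C=8 → Tm = 2(6)+4(8) = 44°C
Primer R: A+T=3, G+C=11 → Tm = 2(3)+4(11) = 50°C
44°C vs 50°C → primer R is higher.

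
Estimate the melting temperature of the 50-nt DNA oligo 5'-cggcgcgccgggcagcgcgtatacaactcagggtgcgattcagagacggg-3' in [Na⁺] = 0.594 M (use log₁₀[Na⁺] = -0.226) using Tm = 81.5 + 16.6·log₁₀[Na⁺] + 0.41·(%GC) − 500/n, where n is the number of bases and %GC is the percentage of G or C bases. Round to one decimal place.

95.6°C

Length n = 50. Counting bases: G=20, T=6, A=10, C=14
G+C = 34, so %GC = 34/50 × 100 = 68%
Salt term: 16.6 × (-0.226) = -3.752
GC term: 0.41 × 68 = 27.88; length term: −500/50 = −10
Tm = 81.5 + (-3.752) + 27.88 − 10 = 95.628 → 95.6°C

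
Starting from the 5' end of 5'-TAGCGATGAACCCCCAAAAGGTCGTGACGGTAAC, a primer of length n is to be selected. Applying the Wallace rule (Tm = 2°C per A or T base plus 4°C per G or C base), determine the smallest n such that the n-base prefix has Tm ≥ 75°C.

First 24 bases: TAGCGATGAACCCCCAAAAGGTCG → Tm = 74°C (< 75°C)
First 25 bases: TAGCGATGAACCCCCAAAAGGTCGT → Tm = 76°C (≥ 75°C)
Each additional base adds 2°C (A/T) or 4°C (G/C), so Tm is non-decreasing in n; n = 25 is the first length to reach 75°C.

n = 25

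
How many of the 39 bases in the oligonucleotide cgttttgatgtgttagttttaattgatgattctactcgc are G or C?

13

Base counts: C=5, A=7, T=19, G=8
Total G or C: 8 + 5 = 13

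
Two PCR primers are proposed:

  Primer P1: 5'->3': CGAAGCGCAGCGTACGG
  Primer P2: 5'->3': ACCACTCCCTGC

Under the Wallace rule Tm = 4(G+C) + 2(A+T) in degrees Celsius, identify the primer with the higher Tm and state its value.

Primer P1: A+T=5, G+C=12 → Tm = 2(5)+4(12) = 58°C
Primer P2: A+T=4, G+C=8 → Tm = 2(4)+4(8) = 40°C
58°C vs 40°C → primer P1 is higher.

Primer P1, 58°C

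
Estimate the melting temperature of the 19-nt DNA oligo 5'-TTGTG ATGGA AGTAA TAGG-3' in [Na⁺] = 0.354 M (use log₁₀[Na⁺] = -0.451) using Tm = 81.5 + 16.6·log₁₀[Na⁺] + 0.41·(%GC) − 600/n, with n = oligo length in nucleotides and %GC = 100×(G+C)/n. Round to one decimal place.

57.5°C

Length n = 19. Base counts: G=7, C=0, A=6, T=6
G+C = 7, so %GC = 7/19 × 100 = 36.842%
Salt term: 16.6 × (-0.451) = -7.487
GC term: 0.41 × 36.842 = 15.105; length term: −600/19 = −31.579
Tm = 81.5 + (-7.487) + 15.105 − 31.579 = 57.539 → 57.5°C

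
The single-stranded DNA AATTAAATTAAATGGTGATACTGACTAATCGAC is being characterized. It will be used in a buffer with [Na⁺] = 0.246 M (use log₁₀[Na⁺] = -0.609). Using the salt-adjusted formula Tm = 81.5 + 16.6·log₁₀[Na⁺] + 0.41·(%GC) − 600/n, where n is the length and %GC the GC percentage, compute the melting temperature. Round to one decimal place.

Length n = 33. A=14, G=5, T=10, C=4
G+C = 9, so %GC = 9/33 × 100 = 27.273%
Salt term: 16.6 × (-0.609) = -10.109
GC term: 0.41 × 27.273 = 11.182; length term: −600/33 = −18.182
Tm = 81.5 + (-10.109) + 11.182 − 18.182 = 64.391 → 64.4°C

64.4°C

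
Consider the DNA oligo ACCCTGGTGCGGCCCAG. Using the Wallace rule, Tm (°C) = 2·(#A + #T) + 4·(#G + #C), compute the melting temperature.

60°C

T=2, C=7, A=2, G=6
AT pairs contribute 4, GC pairs contribute 13.
Tm = 4·13 + 2·4 = 52 + 8 = 60°C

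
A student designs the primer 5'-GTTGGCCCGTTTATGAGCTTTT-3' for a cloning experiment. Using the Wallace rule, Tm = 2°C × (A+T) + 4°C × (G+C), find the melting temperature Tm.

64°C

Scanning the sequence gives T=10, A=2, G=6, C=4.
AT pairs contribute 12, GC pairs contribute 10.
Tm = 2(12) + 4(10) = 24 + 40 = 64°C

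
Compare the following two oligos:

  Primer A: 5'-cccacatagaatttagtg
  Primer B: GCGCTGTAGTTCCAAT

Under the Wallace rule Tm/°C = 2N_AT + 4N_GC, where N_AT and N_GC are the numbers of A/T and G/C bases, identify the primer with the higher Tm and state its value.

Primer A: A+T=11, G+C=7 → Tm = 2(11)+4(7) = 50°C
Primer B: A+T=8, G+C=8 → Tm = 2(8)+4(8) = 48°C
50°C vs 48°C → primer A is higher.

Primer A, 50°C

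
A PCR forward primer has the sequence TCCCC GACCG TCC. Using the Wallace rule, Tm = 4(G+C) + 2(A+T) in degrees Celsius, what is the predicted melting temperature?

46°C

Base counts: C=8, A=1, G=2, T=2
AT pairs contribute 3, GC pairs contribute 10.
Tm = 2(3) + 4(10) = 6 + 40 = 46°C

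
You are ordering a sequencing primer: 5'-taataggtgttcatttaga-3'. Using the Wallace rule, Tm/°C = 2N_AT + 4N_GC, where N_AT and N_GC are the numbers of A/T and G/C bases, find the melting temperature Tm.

48°C

Base counts: C=1, T=8, A=6, G=4
So N_AT = 14 and N_GC = 5.
Tm = 2(14) + 4(5) = 28 + 20 = 48°C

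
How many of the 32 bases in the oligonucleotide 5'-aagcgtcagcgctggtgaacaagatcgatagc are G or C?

Scanning the sequence gives A=10, C=7, T=5, G=10.
Total G or C: 10 + 7 = 17

17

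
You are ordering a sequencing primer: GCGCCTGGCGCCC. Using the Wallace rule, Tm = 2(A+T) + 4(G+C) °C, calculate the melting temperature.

Base counts: T=1, G=5, C=7, A=0
AT pairs contribute 1, GC pairs contribute 12.
Tm = 4·12 + 2·1 = 48 + 2 = 50°C

50°C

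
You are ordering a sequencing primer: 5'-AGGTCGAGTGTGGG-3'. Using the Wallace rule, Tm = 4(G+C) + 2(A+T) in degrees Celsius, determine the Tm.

Counting bases: C=1, G=8, T=3, A=2
A+T = 5, G+C = 9
Tm = 2×5 + 4×9 = 46°C

46°C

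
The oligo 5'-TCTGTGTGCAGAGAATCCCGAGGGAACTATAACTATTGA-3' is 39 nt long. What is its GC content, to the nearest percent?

Counting bases: A=12, T=10, C=7, G=10
G+C = 10 + 7 = 17 out of 39 bases
%GC = 17/39 × 100 = 43.59% ≈ 44%

44%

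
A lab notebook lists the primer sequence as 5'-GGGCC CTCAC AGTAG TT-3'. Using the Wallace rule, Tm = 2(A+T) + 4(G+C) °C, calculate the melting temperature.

Scanning the sequence gives G=5, A=3, C=5, T=4.
AT pairs contribute 7, GC pairs contribute 10.
Tm = 2×7 + 4×10 = 54°C

54°C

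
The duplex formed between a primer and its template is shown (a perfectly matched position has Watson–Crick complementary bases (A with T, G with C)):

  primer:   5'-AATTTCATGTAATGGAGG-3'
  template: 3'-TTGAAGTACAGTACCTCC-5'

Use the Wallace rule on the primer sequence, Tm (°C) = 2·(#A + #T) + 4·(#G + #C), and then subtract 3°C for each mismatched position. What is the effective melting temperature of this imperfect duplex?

Primer base counts: A=6, T=6, G=5, C=1 → A+T=12, G+C=6
Perfect-match Tm = 2(12) + 4(6) = 24 + 24 = 48°C
Mismatches (positions where the bases are not complementary): 2 (at positions 3, 11)
Effective Tm = 48 − 2×3 = 48 − 6 = 42°C

42°C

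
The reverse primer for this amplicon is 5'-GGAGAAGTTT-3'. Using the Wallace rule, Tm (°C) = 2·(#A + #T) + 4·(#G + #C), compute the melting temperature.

Scanning the sequence gives T=3, G=4, A=3, C=0.
A+T = 6, G+C = 4
Tm = 2×6 + 4×4 = 28°C

28°C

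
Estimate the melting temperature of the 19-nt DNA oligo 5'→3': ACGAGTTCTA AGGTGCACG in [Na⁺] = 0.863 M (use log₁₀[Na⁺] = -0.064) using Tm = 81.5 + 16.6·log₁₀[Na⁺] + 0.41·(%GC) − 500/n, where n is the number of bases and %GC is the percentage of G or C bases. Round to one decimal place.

Length n = 19. Base counts: A=5, T=4, C=4, G=6
G+C = 10, so %GC = 10/19 × 100 = 52.632%
Salt term: 16.6 × (-0.064) = -1.062
GC term: 0.41 × 52.632 = 21.579; length term: −500/19 = −26.316
Tm = 81.5 + (-1.062) + 21.579 − 26.316 = 75.701 → 75.7°C

75.7°C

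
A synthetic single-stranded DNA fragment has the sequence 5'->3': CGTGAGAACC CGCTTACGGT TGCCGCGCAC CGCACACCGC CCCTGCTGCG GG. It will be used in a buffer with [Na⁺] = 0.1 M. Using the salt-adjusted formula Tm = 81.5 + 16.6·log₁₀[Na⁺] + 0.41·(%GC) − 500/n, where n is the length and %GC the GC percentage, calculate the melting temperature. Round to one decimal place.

85.2°C

Length n = 52. C=22, G=16, A=7, T=7
G+C = 38, so %GC = 38/52 × 100 = 73.077%
Salt term: 16.6 × (-1) = -16.6
GC term: 0.41 × 73.077 = 29.962; length term: −500/52 = −9.615
Tm = 81.5 + (-16.6) + 29.962 − 9.615 = 85.247 → 85.2°C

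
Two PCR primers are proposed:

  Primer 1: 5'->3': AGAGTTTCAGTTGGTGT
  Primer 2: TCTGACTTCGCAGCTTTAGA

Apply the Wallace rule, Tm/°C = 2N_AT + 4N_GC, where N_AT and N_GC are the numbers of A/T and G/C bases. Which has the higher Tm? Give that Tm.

Primer 1: A+T=10, G+C=7 → Tm = 2(10)+4(7) = 48°C
Primer 2: A+T=11, G+C=9 → Tm = 2(11)+4(9) = 58°C
48°C vs 58°C → primer 2 is higher.

Primer 2, 58°C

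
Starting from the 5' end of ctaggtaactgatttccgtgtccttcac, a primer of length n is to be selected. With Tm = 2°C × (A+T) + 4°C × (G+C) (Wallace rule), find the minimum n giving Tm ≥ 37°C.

First 13 bases: CTAGGTAACTGAT → Tm = 36°C (< 37°C)
First 14 bases: CTAGGTAACTGATT → Tm = 38°C (≥ 37°C)
Since every base adds ≥2°C, Tm only increases with n, so the threshold is first crossed at n = 14.

n = 14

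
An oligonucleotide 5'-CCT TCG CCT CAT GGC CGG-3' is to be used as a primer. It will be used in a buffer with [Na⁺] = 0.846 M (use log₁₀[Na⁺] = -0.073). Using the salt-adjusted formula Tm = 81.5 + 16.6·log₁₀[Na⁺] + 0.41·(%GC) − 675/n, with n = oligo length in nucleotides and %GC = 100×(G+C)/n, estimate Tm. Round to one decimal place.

72.4°C

Length n = 18. T=4, A=1, C=8, G=5
G+C = 13, so %GC = 13/18 × 100 = 72.222%
Salt term: 16.6 × (-0.073) = -1.212
GC term: 0.41 × 72.222 = 29.611; length term: −675/18 = −37.5
Tm = 81.5 + (-1.212) + 29.611 − 37.5 = 72.399 → 72.4°C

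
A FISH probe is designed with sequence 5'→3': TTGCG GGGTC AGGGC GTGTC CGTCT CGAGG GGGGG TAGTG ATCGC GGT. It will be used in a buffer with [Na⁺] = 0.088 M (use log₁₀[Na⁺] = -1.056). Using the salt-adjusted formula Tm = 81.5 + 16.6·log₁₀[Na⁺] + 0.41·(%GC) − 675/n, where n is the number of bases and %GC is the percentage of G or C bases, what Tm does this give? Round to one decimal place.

Length n = 48. Counting bases: T=11, C=9, G=24, A=4
G+C = 33, so %GC = 33/48 × 100 = 68.75%
Salt term: 16.6 × (-1.056) = -17.53
GC term: 0.41 × 68.75 = 28.188; length term: −675/48 = −14.062
Tm = 81.5 + (-17.53) + 28.188 − 14.062 = 78.096 → 78.1°C

78.1°C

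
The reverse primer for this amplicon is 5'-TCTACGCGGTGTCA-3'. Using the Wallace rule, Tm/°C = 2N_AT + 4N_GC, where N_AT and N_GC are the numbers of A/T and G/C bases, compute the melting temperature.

C=4, T=4, A=2, G=4
So N_AT = 6 and N_GC = 8.
Tm = 4·8 + 2·6 = 32 + 12 = 44°C

44°C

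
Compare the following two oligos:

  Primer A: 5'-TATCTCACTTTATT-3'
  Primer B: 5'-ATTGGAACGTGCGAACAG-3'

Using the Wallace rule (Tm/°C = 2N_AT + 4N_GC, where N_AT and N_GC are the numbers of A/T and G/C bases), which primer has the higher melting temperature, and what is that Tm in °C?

Primer A: A+T=11, G+C=3 → Tm = 2(11)+4(3) = 34°C
Primer B: A+T=9, G+C=9 → Tm = 2(9)+4(9) = 54°C
34°C vs 54°C → primer B is higher.

Primer B, 54°C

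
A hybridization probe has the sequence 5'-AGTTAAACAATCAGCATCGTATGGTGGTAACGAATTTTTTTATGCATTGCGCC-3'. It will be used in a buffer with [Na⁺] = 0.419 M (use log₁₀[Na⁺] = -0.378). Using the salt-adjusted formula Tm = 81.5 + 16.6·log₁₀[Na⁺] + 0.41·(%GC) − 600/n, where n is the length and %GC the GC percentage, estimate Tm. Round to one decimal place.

Length n = 53. T=18, A=15, G=11, C=9
G+C = 20, so %GC = 20/53 × 100 = 37.736%
Salt term: 16.6 × (-0.378) = -6.275
GC term: 0.41 × 37.736 = 15.472; length term: −600/53 = −11.321
Tm = 81.5 + (-6.275) + 15.472 − 11.321 = 79.376 → 79.4°C

79.4°C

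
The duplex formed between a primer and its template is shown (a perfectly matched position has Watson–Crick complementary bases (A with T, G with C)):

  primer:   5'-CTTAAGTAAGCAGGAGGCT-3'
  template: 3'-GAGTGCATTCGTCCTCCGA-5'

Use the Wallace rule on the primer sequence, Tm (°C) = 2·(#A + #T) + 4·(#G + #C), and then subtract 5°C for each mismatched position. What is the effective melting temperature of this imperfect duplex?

Primer base counts: A=6, T=4, G=6, C=3 → A+T=10, G+C=9
Perfect-match Tm = 2(10) + 4(9) = 20 + 36 = 56°C
Mismatches (positions where the bases are not complementary): 2 (at positions 3, 5)
Effective Tm = 56 − 2×5 = 56 − 10 = 46°C

46°C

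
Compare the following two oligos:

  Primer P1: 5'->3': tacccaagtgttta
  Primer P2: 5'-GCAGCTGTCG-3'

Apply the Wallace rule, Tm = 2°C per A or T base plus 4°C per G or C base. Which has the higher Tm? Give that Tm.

Primer P1, 38°C

Primer P1: A+T=9, G+C=5 → Tm = 2(9)+4(5) = 38°C
Primer P2: A+T=3, G+C=7 → Tm = 2(3)+4(7) = 34°C
38°C vs 34°C → primer P1 is higher.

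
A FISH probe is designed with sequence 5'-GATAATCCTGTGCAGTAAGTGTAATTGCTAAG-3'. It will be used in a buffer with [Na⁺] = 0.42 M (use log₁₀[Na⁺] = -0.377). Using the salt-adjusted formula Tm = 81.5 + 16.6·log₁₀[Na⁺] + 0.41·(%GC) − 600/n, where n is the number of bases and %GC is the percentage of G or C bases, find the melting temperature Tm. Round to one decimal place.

71.9°C

Length n = 32. Scanning the sequence gives C=4, T=10, G=8, A=10.
G+C = 12, so %GC = 12/32 × 100 = 37.5%
Salt term: 16.6 × (-0.377) = -6.258
GC term: 0.41 × 37.5 = 15.375; length term: −600/32 = −18.75
Tm = 81.5 + (-6.258) + 15.375 − 18.75 = 71.867 → 71.9°C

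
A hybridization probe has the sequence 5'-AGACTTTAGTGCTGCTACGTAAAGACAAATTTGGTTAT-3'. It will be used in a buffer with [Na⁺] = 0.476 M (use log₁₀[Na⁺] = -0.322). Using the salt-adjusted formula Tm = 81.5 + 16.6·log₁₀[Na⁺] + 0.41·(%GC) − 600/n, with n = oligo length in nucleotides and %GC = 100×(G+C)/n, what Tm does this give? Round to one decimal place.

Length n = 38. Base counts: G=8, C=5, T=13, A=12
G+C = 13, so %GC = 13/38 × 100 = 34.211%
Salt term: 16.6 × (-0.322) = -5.345
GC term: 0.41 × 34.211 = 14.027; length term: −600/38 = −15.789
Tm = 81.5 + (-5.345) + 14.027 − 15.789 = 74.393 → 74.4°C

74.4°C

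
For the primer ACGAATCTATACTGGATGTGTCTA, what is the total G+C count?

Counting bases: A=7, C=4, T=8, G=5
G+C = 5 + 4 = 9

9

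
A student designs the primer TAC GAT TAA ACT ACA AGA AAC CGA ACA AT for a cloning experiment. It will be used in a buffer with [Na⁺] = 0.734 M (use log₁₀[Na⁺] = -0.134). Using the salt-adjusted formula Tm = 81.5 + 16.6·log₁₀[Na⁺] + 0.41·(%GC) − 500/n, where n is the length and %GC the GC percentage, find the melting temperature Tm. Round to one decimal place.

Length n = 29. Scanning the sequence gives A=15, G=3, T=5, C=6.
G+C = 9, so %GC = 9/29 × 100 = 31.034%
Salt term: 16.6 × (-0.134) = -2.224
GC term: 0.41 × 31.034 = 12.724; length term: −500/29 = −17.241
Tm = 81.5 + (-2.224) + 12.724 − 17.241 = 74.759 → 74.8°C

74.8°C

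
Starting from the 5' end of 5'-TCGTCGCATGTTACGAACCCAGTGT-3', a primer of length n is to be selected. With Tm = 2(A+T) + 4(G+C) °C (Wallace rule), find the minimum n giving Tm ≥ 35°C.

First 11 bases: TCGTCGCATGT → Tm = 34°C (< 35°C)
First 12 bases: TCGTCGCATGTT → Tm = 36°C (≥ 35°C)
Since every base adds ≥2°C, Tm only increases with n, so the threshold is first crossed at n = 12.

n = 12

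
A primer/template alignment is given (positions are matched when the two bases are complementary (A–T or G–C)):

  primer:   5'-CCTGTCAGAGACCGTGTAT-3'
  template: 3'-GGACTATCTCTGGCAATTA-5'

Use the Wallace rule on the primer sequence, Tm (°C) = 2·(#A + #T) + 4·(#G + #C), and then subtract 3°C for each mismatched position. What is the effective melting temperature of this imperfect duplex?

Primer base counts: A=4, T=5, G=5, C=5 → A+T=9, G+C=10
Perfect-match Tm = 2(9) + 4(10) = 18 + 40 = 58°C
Mismatches (positions where the bases are not complementary): 4 (at positions 5, 6, 16, 17)
Effective Tm = 58 − 4×3 = 58 − 12 = 46°C

46°C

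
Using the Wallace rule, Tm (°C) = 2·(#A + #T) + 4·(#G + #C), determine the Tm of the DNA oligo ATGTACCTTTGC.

34°C

Base counts: A=2, C=3, G=2, T=5
A+T = 7, G+C = 5
Tm = 2×7 + 4×5 = 34°C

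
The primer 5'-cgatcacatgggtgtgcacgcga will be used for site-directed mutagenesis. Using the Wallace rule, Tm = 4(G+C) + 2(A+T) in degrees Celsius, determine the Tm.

Base counts: A=5, T=4, C=6, G=8
So N_AT = 9 and N_GC = 14.
Tm = 2(9) + 4(14) = 18 + 56 = 74°C

74°C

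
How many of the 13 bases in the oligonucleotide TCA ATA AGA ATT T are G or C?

Base counts: T=5, G=1, C=1, A=6
G+C = 1 + 1 = 2

2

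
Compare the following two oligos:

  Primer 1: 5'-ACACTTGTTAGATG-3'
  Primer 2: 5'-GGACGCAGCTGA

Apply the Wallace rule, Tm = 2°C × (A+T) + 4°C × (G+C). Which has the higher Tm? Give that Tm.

Primer 1: A+T=9, G+C=5 → Tm = 2(9)+4(5) = 38°C
Primer 2: A+T=4, G+C=8 → Tm = 2(4)+4(8) = 40°C
38°C vs 40°C → primer 2 is higher.

Primer 2, 40°C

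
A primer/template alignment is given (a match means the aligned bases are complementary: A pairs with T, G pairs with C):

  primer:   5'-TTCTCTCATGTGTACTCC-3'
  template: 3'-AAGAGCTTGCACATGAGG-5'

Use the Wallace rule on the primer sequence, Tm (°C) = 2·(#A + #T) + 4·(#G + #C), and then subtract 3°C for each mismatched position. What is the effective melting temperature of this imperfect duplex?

Primer base counts: A=2, T=8, G=2, C=6 → A+T=10, G+C=8
Perfect-match Tm = 2(10) + 4(8) = 20 + 32 = 52°C
Mismatches (positions where the bases are not complementary): 3 (at positions 6, 7, 9)
Effective Tm = 52 − 3×3 = 52 − 9 = 43°C

43°C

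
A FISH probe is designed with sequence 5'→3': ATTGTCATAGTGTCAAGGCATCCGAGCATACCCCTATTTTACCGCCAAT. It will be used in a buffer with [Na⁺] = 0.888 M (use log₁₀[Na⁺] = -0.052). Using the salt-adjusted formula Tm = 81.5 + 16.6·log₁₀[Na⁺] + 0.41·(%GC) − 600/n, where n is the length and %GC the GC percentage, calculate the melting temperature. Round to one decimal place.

86.8°C

Length n = 49. Counting bases: G=8, A=13, T=14, C=14
G+C = 22, so %GC = 22/49 × 100 = 44.898%
Salt term: 16.6 × (-0.052) = -0.863
GC term: 0.41 × 44.898 = 18.408; length term: −600/49 = −12.245
Tm = 81.5 + (-0.863) + 18.408 − 12.245 = 86.8 → 86.8°C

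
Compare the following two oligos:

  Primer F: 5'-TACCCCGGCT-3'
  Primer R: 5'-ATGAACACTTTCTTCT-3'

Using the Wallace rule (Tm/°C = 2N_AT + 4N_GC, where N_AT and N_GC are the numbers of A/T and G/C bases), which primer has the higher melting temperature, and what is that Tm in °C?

Primer F: A+T=3, G+C=7 → Tm = 2(3)+4(7) = 34°C
Primer R: A+T=11, G+C=5 → Tm = 2(11)+4(5) = 42°C
34°C vs 42°C → primer R is higher.

Primer R, 42°C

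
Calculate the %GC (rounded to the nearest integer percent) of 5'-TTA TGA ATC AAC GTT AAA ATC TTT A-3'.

Base counts: G=2, A=10, T=10, C=3
G+C = 2 + 3 = 5 out of 25 bases
%GC = 5/25 × 100 = 20% ≈ 20%

20%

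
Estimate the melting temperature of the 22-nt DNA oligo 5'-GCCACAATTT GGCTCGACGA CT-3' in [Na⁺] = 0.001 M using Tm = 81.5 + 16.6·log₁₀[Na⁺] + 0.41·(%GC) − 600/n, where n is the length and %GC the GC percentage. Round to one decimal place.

Length n = 22. Counting bases: C=7, T=5, G=5, A=5
G+C = 12, so %GC = 12/22 × 100 = 54.545%
Salt term: 16.6 × (-3) = -49.8
GC term: 0.41 × 54.545 = 22.363; length term: −600/22 = −27.273
Tm = 81.5 + (-49.8) + 22.363 − 27.273 = 26.79 → 26.8°C

26.8°C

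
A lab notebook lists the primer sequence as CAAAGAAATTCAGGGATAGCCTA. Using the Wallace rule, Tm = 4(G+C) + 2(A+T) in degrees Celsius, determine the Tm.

Counting bases: A=10, T=4, G=5, C=4
So N_AT = 14 and N_GC = 9.
Tm = 4·9 + 2·14 = 36 + 28 = 64°C

64°C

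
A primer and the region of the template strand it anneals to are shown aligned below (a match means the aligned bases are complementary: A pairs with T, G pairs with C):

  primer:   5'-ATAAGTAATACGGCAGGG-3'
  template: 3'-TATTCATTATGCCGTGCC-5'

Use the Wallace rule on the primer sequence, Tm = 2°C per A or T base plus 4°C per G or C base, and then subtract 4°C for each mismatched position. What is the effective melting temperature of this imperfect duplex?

48°C

Primer base counts: A=7, T=3, G=6, C=2 → A+T=10, G+C=8
Perfect-match Tm = 2(10) + 4(8) = 20 + 32 = 52°C
Mismatches (positions where the bases are not complementary): 1 (at position 16)
Effective Tm = 52 − 1×4 = 52 − 4 = 48°C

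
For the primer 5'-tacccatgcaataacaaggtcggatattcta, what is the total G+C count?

12

Base counts: G=5, T=8, C=7, A=11
G+C = 5 + 7 = 12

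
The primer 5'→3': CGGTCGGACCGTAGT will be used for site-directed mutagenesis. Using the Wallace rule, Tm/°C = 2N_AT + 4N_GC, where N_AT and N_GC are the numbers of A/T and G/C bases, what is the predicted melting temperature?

Scanning the sequence gives T=3, G=6, C=4, A=2.
So N_AT = 5 and N_GC = 10.
Tm = 4·10 + 2·5 = 40 + 10 = 50°C

50°C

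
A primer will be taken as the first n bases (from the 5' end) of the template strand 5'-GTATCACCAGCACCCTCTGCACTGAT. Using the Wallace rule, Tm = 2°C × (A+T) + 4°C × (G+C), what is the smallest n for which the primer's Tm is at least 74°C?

First 23 bases: GTATCACCAGCACCCTCTGCACT → Tm = 72°C (< 74°C)
First 24 bases: GTATCACCAGCACCCTCTGCACTG → Tm = 76°C (≥ 74°C)
Each additional base adds 2°C (A/T) or 4°C (G/C), so Tm is non-decreasing in n; n = 24 is the first length to reach 74°C.

n = 24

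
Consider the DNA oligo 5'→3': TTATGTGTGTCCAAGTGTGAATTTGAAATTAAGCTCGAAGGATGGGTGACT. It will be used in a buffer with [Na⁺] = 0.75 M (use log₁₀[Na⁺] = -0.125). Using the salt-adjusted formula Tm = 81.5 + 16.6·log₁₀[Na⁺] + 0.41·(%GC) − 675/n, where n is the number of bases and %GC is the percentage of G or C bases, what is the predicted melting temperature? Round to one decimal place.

82.3°C

Length n = 51. T=17, C=5, G=15, A=14
G+C = 20, so %GC = 20/51 × 100 = 39.216%
Salt term: 16.6 × (-0.125) = -2.075
GC term: 0.41 × 39.216 = 16.079; length term: −675/51 = −13.235
Tm = 81.5 + (-2.075) + 16.079 − 13.235 = 82.269 → 82.3°C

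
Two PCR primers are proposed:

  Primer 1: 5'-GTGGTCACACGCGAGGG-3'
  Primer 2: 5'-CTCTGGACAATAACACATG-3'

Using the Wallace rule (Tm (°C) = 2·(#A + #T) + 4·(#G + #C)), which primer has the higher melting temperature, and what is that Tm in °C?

Primer 1, 58°C

Primer 1: A+T=5, G+C=12 → Tm = 2(5)+4(12) = 58°C
Primer 2: A+T=11, G+C=8 → Tm = 2(11)+4(8) = 54°C
58°C vs 54°C → primer 1 is higher.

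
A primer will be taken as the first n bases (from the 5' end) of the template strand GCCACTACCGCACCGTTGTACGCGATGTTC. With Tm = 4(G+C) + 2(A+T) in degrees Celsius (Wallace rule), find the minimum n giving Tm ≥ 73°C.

n = 23

First 22 bases: GCCACTACCGCACCGTTGTACG → Tm = 72°C (< 73°C)
First 23 bases: GCCACTACCGCACCGTTGTACGC → Tm = 76°C (≥ 73°C)
Since every base adds ≥2°C, Tm only increases with n, so the threshold is first crossed at n = 23.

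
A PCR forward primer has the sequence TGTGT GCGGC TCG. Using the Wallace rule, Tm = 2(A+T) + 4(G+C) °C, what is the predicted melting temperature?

Scanning the sequence gives G=6, A=0, T=4, C=3.
AT pairs contribute 4, GC pairs contribute 9.
Tm = 2×4 + 4×9 = 44°C

44°C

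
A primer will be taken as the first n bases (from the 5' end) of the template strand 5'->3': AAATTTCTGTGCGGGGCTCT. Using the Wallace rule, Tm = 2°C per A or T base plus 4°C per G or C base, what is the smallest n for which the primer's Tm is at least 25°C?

First 10 bases: AAATTTCTGT → Tm = 24°C (< 25°C)
First 11 bases: AAATTTCTGTG → Tm = 28°C (≥ 25°C)
Each additional base adds 2°C (A/T) or 4°C (G/C), so Tm is non-decreasing in n; n = 11 is the first length to reach 25°C.

n = 11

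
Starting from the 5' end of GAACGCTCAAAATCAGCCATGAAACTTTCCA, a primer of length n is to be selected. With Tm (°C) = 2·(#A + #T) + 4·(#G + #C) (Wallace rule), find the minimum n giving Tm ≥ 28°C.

First 8 bases: GAACGCTC → Tm = 26°C (< 28°C)
First 9 bases: GAACGCTCA → Tm = 28°C (≥ 28°C)
Each additional base adds 2°C (A/T) or 4°C (G/C), so Tm is non-decreasing in n; n = 9 is the first length to reach 28°C.

n = 9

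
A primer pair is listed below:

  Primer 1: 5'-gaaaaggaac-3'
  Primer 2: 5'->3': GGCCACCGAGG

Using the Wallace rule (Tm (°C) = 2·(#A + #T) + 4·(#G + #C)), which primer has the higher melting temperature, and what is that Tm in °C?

Primer 1: A+T=6, G+C=4 → Tm = 2(6)+4(4) = 28°C
Primer 2: A+T=2, G+C=9 → Tm = 2(2)+4(9) = 40°C
28°C vs 40°C → primer 2 is higher.

Primer 2, 40°C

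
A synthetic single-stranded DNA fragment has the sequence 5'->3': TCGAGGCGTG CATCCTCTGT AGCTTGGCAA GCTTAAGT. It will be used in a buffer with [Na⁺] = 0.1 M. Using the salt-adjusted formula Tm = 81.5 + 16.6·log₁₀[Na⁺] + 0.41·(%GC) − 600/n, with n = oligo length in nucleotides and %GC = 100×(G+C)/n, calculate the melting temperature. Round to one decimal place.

70.7°C

Length n = 38. Base counts: T=11, C=9, A=7, G=11
G+C = 20, so %GC = 20/38 × 100 = 52.632%
Salt term: 16.6 × (-1) = -16.6
GC term: 0.41 × 52.632 = 21.579; length term: −600/38 = −15.789
Tm = 81.5 + (-16.6) + 21.579 − 15.789 = 70.69 → 70.7°C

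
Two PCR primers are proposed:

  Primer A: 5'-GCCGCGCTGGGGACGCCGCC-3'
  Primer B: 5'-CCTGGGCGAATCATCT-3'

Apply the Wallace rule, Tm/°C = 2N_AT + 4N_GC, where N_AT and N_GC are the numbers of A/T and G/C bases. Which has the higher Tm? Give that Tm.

Primer A, 76°C

Primer A: A+T=2, G+C=18 → Tm = 2(2)+4(18) = 76°C
Primer B: A+T=7, G+C=9 → Tm = 2(7)+4(9) = 50°C
76°C vs 50°C → primer A is higher.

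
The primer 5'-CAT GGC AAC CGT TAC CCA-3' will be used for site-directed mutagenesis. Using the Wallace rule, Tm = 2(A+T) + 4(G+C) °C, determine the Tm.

56°C

Base counts: A=5, G=3, T=3, C=7
AT pairs contribute 8, GC pairs contribute 10.
Tm = 2(8) + 4(10) = 16 + 40 = 56°C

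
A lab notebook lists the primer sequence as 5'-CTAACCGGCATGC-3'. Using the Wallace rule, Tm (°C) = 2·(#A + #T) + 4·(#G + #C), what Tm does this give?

42°C

T=2, G=3, C=5, A=3
So N_AT = 5 and N_GC = 8.
Tm = 4·8 + 2·5 = 32 + 10 = 42°C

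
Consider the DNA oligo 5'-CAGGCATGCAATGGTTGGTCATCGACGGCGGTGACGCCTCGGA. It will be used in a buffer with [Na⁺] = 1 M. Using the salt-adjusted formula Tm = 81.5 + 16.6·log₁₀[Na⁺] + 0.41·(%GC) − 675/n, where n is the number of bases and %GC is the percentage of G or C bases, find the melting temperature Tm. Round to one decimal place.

91.5°C

Length n = 43. C=11, A=8, G=16, T=8
G+C = 27, so %GC = 27/43 × 100 = 62.791%
Salt term: 16.6 × (0) = 0
GC term: 0.41 × 62.791 = 25.744; length term: −675/43 = −15.698
Tm = 81.5 + (0) + 25.744 − 15.698 = 91.546 → 91.5°C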